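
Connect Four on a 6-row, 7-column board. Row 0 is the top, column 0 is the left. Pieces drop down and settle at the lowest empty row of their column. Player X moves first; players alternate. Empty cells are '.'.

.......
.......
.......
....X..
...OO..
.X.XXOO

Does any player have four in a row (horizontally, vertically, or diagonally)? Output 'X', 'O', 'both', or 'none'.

none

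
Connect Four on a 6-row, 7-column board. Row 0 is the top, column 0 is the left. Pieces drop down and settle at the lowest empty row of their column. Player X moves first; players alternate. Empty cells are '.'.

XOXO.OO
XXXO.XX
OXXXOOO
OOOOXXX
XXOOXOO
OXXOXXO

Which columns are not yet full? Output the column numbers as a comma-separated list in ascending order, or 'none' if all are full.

col 0: top cell = 'X' → FULL
col 1: top cell = 'O' → FULL
col 2: top cell = 'X' → FULL
col 3: top cell = 'O' → FULL
col 4: top cell = '.' → open
col 5: top cell = 'O' → FULL
col 6: top cell = 'O' → FULL

Answer: 4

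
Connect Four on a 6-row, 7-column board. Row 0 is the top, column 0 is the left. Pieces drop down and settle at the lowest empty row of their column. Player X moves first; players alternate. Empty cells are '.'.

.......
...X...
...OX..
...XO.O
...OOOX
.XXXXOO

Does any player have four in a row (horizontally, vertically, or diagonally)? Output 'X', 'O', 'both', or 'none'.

both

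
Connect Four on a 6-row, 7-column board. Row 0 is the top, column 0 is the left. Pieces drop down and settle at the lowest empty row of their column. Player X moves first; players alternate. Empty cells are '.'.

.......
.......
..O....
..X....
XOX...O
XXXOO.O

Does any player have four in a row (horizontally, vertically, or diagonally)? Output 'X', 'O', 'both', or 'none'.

none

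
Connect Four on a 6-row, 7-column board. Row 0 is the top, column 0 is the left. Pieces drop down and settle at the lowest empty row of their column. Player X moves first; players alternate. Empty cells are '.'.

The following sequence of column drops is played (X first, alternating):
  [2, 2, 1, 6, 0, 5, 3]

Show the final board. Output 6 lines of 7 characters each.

Move 1: X drops in col 2, lands at row 5
Move 2: O drops in col 2, lands at row 4
Move 3: X drops in col 1, lands at row 5
Move 4: O drops in col 6, lands at row 5
Move 5: X drops in col 0, lands at row 5
Move 6: O drops in col 5, lands at row 5
Move 7: X drops in col 3, lands at row 5

Answer: .......
.......
.......
.......
..O....
XXXX.OO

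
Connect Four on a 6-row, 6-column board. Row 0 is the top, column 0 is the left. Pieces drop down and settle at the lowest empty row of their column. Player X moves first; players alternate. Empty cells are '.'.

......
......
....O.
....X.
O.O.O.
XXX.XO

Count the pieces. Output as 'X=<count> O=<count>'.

X=5 O=5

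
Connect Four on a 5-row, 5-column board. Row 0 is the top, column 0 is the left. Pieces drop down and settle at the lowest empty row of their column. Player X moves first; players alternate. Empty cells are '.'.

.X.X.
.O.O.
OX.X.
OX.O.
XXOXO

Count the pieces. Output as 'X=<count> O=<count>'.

X=8 O=7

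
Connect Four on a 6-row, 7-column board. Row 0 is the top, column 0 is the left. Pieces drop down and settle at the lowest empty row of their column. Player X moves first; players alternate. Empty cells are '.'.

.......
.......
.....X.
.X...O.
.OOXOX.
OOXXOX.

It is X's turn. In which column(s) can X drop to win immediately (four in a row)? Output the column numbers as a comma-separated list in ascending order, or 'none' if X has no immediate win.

col 0: drop X → no win
col 1: drop X → no win
col 2: drop X → no win
col 3: drop X → no win
col 4: drop X → WIN!
col 5: drop X → no win
col 6: drop X → no win

Answer: 4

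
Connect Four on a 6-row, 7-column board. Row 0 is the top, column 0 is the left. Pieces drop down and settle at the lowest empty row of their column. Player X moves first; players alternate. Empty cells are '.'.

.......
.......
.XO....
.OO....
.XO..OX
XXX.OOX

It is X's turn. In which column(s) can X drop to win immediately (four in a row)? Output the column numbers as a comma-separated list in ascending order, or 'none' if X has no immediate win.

Answer: 3

Derivation:
col 0: drop X → no win
col 1: drop X → no win
col 2: drop X → no win
col 3: drop X → WIN!
col 4: drop X → no win
col 5: drop X → no win
col 6: drop X → no win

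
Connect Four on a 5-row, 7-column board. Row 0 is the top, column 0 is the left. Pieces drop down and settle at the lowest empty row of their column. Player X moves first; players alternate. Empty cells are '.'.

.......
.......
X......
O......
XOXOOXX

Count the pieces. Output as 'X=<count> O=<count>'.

X=5 O=4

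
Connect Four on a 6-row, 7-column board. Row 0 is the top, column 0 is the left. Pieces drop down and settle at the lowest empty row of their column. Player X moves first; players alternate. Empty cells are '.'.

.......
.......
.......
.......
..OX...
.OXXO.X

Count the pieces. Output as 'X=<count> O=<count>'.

X=4 O=3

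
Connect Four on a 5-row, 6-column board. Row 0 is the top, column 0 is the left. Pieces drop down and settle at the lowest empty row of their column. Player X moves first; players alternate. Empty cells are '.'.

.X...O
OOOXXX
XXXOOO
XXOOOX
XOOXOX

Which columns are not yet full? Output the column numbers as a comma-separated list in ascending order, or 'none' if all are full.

col 0: top cell = '.' → open
col 1: top cell = 'X' → FULL
col 2: top cell = '.' → open
col 3: top cell = '.' → open
col 4: top cell = '.' → open
col 5: top cell = 'O' → FULL

Answer: 0,2,3,4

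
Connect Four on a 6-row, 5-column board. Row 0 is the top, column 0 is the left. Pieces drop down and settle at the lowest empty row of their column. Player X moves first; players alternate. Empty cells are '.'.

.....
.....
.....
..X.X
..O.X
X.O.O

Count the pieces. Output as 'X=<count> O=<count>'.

X=4 O=3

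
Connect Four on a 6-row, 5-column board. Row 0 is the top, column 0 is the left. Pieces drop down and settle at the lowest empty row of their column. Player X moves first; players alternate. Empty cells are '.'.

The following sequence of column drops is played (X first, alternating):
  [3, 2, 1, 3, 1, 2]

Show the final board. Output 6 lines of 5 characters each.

Move 1: X drops in col 3, lands at row 5
Move 2: O drops in col 2, lands at row 5
Move 3: X drops in col 1, lands at row 5
Move 4: O drops in col 3, lands at row 4
Move 5: X drops in col 1, lands at row 4
Move 6: O drops in col 2, lands at row 4

Answer: .....
.....
.....
.....
.XOO.
.XOX.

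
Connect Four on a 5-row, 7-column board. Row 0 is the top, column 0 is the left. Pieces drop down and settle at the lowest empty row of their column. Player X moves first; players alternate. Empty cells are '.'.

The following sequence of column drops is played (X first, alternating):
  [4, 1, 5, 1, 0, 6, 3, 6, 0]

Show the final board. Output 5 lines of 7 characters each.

Move 1: X drops in col 4, lands at row 4
Move 2: O drops in col 1, lands at row 4
Move 3: X drops in col 5, lands at row 4
Move 4: O drops in col 1, lands at row 3
Move 5: X drops in col 0, lands at row 4
Move 6: O drops in col 6, lands at row 4
Move 7: X drops in col 3, lands at row 4
Move 8: O drops in col 6, lands at row 3
Move 9: X drops in col 0, lands at row 3

Answer: .......
.......
.......
XO....O
XO.XXXO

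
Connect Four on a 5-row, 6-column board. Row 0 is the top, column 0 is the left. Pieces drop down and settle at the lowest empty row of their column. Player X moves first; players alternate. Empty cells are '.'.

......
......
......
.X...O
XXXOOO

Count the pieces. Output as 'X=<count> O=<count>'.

X=4 O=4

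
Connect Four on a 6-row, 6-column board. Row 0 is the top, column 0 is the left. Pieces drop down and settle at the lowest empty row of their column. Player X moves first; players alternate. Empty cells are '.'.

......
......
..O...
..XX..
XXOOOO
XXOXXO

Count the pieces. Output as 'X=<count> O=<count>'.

X=8 O=7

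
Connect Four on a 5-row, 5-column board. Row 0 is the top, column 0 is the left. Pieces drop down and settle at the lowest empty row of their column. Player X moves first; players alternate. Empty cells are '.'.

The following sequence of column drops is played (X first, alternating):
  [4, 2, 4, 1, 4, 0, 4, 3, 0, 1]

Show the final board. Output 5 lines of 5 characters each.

Answer: .....
....X
....X
XO..X
OOOOX

Derivation:
Move 1: X drops in col 4, lands at row 4
Move 2: O drops in col 2, lands at row 4
Move 3: X drops in col 4, lands at row 3
Move 4: O drops in col 1, lands at row 4
Move 5: X drops in col 4, lands at row 2
Move 6: O drops in col 0, lands at row 4
Move 7: X drops in col 4, lands at row 1
Move 8: O drops in col 3, lands at row 4
Move 9: X drops in col 0, lands at row 3
Move 10: O drops in col 1, lands at row 3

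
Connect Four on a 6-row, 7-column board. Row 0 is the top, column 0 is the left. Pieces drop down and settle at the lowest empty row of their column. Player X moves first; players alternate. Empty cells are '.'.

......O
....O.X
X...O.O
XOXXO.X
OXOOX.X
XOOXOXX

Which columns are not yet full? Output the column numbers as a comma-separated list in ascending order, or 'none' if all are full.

col 0: top cell = '.' → open
col 1: top cell = '.' → open
col 2: top cell = '.' → open
col 3: top cell = '.' → open
col 4: top cell = '.' → open
col 5: top cell = '.' → open
col 6: top cell = 'O' → FULL

Answer: 0,1,2,3,4,5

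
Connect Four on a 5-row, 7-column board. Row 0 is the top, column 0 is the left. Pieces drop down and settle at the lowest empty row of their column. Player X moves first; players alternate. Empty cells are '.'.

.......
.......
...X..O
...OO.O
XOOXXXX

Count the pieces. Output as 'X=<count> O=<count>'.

X=6 O=6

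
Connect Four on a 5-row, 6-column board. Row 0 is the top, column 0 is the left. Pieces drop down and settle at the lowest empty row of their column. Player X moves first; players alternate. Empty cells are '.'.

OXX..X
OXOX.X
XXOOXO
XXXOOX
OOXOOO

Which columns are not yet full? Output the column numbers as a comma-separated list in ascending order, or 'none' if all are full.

col 0: top cell = 'O' → FULL
col 1: top cell = 'X' → FULL
col 2: top cell = 'X' → FULL
col 3: top cell = '.' → open
col 4: top cell = '.' → open
col 5: top cell = 'X' → FULL

Answer: 3,4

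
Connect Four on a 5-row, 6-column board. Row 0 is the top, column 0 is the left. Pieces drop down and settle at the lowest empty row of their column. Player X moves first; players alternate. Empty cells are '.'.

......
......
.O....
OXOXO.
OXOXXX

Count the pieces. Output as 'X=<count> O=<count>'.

X=6 O=6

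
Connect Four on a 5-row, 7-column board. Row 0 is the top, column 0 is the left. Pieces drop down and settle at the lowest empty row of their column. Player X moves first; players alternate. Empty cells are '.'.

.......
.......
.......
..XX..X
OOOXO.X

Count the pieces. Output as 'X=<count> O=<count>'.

X=5 O=4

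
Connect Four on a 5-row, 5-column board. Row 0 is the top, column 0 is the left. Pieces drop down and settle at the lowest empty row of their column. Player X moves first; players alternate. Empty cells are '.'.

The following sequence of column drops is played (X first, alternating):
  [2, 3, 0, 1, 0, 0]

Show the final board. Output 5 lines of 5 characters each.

Move 1: X drops in col 2, lands at row 4
Move 2: O drops in col 3, lands at row 4
Move 3: X drops in col 0, lands at row 4
Move 4: O drops in col 1, lands at row 4
Move 5: X drops in col 0, lands at row 3
Move 6: O drops in col 0, lands at row 2

Answer: .....
.....
O....
X....
XOXO.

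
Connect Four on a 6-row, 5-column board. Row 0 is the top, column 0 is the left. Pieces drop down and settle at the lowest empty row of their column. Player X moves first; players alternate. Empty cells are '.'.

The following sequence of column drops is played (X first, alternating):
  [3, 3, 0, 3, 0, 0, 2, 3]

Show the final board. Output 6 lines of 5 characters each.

Answer: .....
.....
...O.
O..O.
X..O.
X.XX.

Derivation:
Move 1: X drops in col 3, lands at row 5
Move 2: O drops in col 3, lands at row 4
Move 3: X drops in col 0, lands at row 5
Move 4: O drops in col 3, lands at row 3
Move 5: X drops in col 0, lands at row 4
Move 6: O drops in col 0, lands at row 3
Move 7: X drops in col 2, lands at row 5
Move 8: O drops in col 3, lands at row 2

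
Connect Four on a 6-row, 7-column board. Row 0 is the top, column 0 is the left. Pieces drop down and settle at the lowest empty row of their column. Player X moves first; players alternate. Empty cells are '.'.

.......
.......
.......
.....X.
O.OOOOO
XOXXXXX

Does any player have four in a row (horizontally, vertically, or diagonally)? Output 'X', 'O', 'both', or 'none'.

both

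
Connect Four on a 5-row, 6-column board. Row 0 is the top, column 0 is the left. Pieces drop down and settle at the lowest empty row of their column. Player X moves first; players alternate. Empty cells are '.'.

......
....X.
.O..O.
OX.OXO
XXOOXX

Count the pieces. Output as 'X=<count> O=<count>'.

X=7 O=7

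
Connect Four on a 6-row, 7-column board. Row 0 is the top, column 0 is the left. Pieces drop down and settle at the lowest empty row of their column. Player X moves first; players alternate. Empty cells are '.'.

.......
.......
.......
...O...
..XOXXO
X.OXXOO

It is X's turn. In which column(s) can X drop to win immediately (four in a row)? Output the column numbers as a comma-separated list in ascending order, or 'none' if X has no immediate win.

Answer: none

Derivation:
col 0: drop X → no win
col 1: drop X → no win
col 2: drop X → no win
col 3: drop X → no win
col 4: drop X → no win
col 5: drop X → no win
col 6: drop X → no win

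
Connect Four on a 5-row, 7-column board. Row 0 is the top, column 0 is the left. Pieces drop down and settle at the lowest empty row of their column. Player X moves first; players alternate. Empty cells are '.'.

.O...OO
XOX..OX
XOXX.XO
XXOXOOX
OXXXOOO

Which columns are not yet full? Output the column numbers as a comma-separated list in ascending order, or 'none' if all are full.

col 0: top cell = '.' → open
col 1: top cell = 'O' → FULL
col 2: top cell = '.' → open
col 3: top cell = '.' → open
col 4: top cell = '.' → open
col 5: top cell = 'O' → FULL
col 6: top cell = 'O' → FULL

Answer: 0,2,3,4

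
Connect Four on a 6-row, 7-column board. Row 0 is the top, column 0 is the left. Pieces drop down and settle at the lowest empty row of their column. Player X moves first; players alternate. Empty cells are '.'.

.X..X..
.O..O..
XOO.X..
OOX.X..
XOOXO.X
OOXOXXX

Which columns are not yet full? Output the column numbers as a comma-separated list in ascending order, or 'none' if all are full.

Answer: 0,2,3,5,6

Derivation:
col 0: top cell = '.' → open
col 1: top cell = 'X' → FULL
col 2: top cell = '.' → open
col 3: top cell = '.' → open
col 4: top cell = 'X' → FULL
col 5: top cell = '.' → open
col 6: top cell = '.' → open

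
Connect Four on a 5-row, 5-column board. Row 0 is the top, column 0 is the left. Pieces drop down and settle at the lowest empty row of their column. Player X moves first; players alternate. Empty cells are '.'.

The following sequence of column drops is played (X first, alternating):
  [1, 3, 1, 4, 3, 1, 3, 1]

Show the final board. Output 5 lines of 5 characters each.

Answer: .....
.O...
.O.X.
.X.X.
.X.OO

Derivation:
Move 1: X drops in col 1, lands at row 4
Move 2: O drops in col 3, lands at row 4
Move 3: X drops in col 1, lands at row 3
Move 4: O drops in col 4, lands at row 4
Move 5: X drops in col 3, lands at row 3
Move 6: O drops in col 1, lands at row 2
Move 7: X drops in col 3, lands at row 2
Move 8: O drops in col 1, lands at row 1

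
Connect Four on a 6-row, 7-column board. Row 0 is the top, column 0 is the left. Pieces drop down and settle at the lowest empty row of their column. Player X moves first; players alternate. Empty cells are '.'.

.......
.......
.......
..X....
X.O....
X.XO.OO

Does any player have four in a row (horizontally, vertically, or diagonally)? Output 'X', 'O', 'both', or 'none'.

none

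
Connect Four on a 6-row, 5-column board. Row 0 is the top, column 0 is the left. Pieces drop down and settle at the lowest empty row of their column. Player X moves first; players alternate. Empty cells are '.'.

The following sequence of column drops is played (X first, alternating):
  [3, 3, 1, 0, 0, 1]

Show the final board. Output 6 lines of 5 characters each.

Answer: .....
.....
.....
.....
XO.O.
OX.X.

Derivation:
Move 1: X drops in col 3, lands at row 5
Move 2: O drops in col 3, lands at row 4
Move 3: X drops in col 1, lands at row 5
Move 4: O drops in col 0, lands at row 5
Move 5: X drops in col 0, lands at row 4
Move 6: O drops in col 1, lands at row 4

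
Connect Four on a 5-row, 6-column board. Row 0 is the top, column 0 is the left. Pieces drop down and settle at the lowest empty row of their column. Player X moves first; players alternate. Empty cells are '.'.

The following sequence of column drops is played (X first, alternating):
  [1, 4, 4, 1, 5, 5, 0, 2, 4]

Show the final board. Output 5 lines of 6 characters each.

Answer: ......
......
....X.
.O..XO
XXO.OX

Derivation:
Move 1: X drops in col 1, lands at row 4
Move 2: O drops in col 4, lands at row 4
Move 3: X drops in col 4, lands at row 3
Move 4: O drops in col 1, lands at row 3
Move 5: X drops in col 5, lands at row 4
Move 6: O drops in col 5, lands at row 3
Move 7: X drops in col 0, lands at row 4
Move 8: O drops in col 2, lands at row 4
Move 9: X drops in col 4, lands at row 2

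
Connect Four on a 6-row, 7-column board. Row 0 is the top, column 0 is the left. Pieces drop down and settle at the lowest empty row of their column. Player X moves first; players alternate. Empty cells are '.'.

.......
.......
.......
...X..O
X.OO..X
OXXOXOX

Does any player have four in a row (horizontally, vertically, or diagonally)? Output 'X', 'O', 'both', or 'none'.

none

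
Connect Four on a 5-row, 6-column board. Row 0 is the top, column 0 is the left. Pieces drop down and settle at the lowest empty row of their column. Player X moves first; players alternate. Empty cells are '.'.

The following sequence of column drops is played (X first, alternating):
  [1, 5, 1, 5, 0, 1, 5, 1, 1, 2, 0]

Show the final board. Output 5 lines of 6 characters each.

Answer: .X....
.O....
.O...X
XX...O
XXO..O

Derivation:
Move 1: X drops in col 1, lands at row 4
Move 2: O drops in col 5, lands at row 4
Move 3: X drops in col 1, lands at row 3
Move 4: O drops in col 5, lands at row 3
Move 5: X drops in col 0, lands at row 4
Move 6: O drops in col 1, lands at row 2
Move 7: X drops in col 5, lands at row 2
Move 8: O drops in col 1, lands at row 1
Move 9: X drops in col 1, lands at row 0
Move 10: O drops in col 2, lands at row 4
Move 11: X drops in col 0, lands at row 3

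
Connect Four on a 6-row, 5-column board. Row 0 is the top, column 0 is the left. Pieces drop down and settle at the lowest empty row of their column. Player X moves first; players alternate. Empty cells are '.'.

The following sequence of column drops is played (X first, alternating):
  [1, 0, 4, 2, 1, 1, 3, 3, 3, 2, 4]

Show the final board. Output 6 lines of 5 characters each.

Move 1: X drops in col 1, lands at row 5
Move 2: O drops in col 0, lands at row 5
Move 3: X drops in col 4, lands at row 5
Move 4: O drops in col 2, lands at row 5
Move 5: X drops in col 1, lands at row 4
Move 6: O drops in col 1, lands at row 3
Move 7: X drops in col 3, lands at row 5
Move 8: O drops in col 3, lands at row 4
Move 9: X drops in col 3, lands at row 3
Move 10: O drops in col 2, lands at row 4
Move 11: X drops in col 4, lands at row 4

Answer: .....
.....
.....
.O.X.
.XOOX
OXOXX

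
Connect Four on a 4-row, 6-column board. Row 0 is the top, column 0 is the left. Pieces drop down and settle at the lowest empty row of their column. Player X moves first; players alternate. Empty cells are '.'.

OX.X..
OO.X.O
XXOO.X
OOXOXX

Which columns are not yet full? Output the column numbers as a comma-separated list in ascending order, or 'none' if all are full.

Answer: 2,4,5

Derivation:
col 0: top cell = 'O' → FULL
col 1: top cell = 'X' → FULL
col 2: top cell = '.' → open
col 3: top cell = 'X' → FULL
col 4: top cell = '.' → open
col 5: top cell = '.' → open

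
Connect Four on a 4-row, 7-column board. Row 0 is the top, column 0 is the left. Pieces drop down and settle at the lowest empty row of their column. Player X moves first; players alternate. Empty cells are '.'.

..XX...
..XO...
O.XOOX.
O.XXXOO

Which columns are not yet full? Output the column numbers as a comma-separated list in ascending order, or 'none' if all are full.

col 0: top cell = '.' → open
col 1: top cell = '.' → open
col 2: top cell = 'X' → FULL
col 3: top cell = 'X' → FULL
col 4: top cell = '.' → open
col 5: top cell = '.' → open
col 6: top cell = '.' → open

Answer: 0,1,4,5,6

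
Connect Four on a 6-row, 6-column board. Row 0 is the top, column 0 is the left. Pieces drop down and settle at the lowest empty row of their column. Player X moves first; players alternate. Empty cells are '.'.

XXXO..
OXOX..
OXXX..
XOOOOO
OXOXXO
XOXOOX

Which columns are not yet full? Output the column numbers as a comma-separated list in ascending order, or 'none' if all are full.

col 0: top cell = 'X' → FULL
col 1: top cell = 'X' → FULL
col 2: top cell = 'X' → FULL
col 3: top cell = 'O' → FULL
col 4: top cell = '.' → open
col 5: top cell = '.' → open

Answer: 4,5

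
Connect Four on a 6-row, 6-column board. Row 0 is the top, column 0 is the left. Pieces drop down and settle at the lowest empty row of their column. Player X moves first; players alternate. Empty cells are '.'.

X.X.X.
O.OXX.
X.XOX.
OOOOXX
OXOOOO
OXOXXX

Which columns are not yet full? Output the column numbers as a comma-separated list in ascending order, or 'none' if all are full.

Answer: 1,3,5

Derivation:
col 0: top cell = 'X' → FULL
col 1: top cell = '.' → open
col 2: top cell = 'X' → FULL
col 3: top cell = '.' → open
col 4: top cell = 'X' → FULL
col 5: top cell = '.' → open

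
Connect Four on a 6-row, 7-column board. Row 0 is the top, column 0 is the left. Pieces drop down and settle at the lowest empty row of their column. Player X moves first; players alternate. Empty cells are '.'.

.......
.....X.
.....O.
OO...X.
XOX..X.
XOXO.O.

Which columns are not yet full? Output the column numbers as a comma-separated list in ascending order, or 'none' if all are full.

col 0: top cell = '.' → open
col 1: top cell = '.' → open
col 2: top cell = '.' → open
col 3: top cell = '.' → open
col 4: top cell = '.' → open
col 5: top cell = '.' → open
col 6: top cell = '.' → open

Answer: 0,1,2,3,4,5,6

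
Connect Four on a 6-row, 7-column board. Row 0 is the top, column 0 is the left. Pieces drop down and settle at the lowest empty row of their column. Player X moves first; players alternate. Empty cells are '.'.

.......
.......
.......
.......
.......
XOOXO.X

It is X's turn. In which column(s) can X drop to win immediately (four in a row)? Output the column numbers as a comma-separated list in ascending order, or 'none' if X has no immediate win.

col 0: drop X → no win
col 1: drop X → no win
col 2: drop X → no win
col 3: drop X → no win
col 4: drop X → no win
col 5: drop X → no win
col 6: drop X → no win

Answer: none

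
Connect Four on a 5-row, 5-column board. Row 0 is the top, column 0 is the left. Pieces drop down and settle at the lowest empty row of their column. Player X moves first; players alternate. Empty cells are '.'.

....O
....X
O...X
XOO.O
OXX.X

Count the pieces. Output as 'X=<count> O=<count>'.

X=6 O=6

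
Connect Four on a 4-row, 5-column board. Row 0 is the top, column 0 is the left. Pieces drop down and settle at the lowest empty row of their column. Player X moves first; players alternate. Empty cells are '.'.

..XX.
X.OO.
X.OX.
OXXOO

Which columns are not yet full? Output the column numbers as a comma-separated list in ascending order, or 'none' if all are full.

col 0: top cell = '.' → open
col 1: top cell = '.' → open
col 2: top cell = 'X' → FULL
col 3: top cell = 'X' → FULL
col 4: top cell = '.' → open

Answer: 0,1,4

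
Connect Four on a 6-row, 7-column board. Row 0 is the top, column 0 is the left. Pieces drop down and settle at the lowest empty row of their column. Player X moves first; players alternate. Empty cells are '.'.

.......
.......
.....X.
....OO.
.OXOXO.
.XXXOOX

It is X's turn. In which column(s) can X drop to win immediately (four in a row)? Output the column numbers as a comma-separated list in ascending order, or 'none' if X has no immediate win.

col 0: drop X → WIN!
col 1: drop X → no win
col 2: drop X → no win
col 3: drop X → no win
col 4: drop X → no win
col 5: drop X → no win
col 6: drop X → no win

Answer: 0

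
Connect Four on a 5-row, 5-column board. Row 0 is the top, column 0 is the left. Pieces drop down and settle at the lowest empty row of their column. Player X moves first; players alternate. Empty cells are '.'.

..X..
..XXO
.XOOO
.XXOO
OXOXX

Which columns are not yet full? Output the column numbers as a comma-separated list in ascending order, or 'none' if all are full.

col 0: top cell = '.' → open
col 1: top cell = '.' → open
col 2: top cell = 'X' → FULL
col 3: top cell = '.' → open
col 4: top cell = '.' → open

Answer: 0,1,3,4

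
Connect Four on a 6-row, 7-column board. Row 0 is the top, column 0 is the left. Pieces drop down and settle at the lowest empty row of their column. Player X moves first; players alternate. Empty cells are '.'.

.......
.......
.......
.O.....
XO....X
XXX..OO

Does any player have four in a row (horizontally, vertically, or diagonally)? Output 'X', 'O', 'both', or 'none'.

none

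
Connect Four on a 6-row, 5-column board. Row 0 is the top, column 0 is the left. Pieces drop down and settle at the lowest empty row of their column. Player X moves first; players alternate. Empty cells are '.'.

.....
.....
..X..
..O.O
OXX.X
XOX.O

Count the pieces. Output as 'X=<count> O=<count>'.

X=6 O=5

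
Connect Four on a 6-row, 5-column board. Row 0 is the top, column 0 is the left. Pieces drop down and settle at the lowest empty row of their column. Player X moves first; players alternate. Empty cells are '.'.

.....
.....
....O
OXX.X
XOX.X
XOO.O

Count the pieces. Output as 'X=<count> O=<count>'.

X=7 O=6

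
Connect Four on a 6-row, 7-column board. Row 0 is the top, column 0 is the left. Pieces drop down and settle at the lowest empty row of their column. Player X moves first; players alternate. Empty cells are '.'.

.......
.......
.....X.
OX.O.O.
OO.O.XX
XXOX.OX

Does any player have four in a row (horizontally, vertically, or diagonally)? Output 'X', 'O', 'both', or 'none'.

none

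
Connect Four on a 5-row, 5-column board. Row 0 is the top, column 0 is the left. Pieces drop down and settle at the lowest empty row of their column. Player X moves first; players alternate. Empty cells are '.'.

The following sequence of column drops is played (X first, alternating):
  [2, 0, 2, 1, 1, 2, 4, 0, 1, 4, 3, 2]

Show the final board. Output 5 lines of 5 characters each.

Answer: .....
..O..
.XO..
OXX.O
OOXXX

Derivation:
Move 1: X drops in col 2, lands at row 4
Move 2: O drops in col 0, lands at row 4
Move 3: X drops in col 2, lands at row 3
Move 4: O drops in col 1, lands at row 4
Move 5: X drops in col 1, lands at row 3
Move 6: O drops in col 2, lands at row 2
Move 7: X drops in col 4, lands at row 4
Move 8: O drops in col 0, lands at row 3
Move 9: X drops in col 1, lands at row 2
Move 10: O drops in col 4, lands at row 3
Move 11: X drops in col 3, lands at row 4
Move 12: O drops in col 2, lands at row 1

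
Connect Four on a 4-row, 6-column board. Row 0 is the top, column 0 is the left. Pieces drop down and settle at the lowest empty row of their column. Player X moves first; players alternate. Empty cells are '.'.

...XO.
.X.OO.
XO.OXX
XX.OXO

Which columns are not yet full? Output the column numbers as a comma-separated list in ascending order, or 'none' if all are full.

Answer: 0,1,2,5

Derivation:
col 0: top cell = '.' → open
col 1: top cell = '.' → open
col 2: top cell = '.' → open
col 3: top cell = 'X' → FULL
col 4: top cell = 'O' → FULL
col 5: top cell = '.' → open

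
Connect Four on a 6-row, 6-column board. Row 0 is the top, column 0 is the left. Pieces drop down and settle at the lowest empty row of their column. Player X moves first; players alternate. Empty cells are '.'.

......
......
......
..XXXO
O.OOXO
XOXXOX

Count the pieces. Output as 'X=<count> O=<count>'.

X=8 O=7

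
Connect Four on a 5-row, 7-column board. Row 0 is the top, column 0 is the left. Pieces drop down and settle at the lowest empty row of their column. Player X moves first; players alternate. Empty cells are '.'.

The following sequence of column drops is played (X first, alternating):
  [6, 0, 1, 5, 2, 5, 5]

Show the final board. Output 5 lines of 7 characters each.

Answer: .......
.......
.....X.
.....O.
OXX..OX

Derivation:
Move 1: X drops in col 6, lands at row 4
Move 2: O drops in col 0, lands at row 4
Move 3: X drops in col 1, lands at row 4
Move 4: O drops in col 5, lands at row 4
Move 5: X drops in col 2, lands at row 4
Move 6: O drops in col 5, lands at row 3
Move 7: X drops in col 5, lands at row 2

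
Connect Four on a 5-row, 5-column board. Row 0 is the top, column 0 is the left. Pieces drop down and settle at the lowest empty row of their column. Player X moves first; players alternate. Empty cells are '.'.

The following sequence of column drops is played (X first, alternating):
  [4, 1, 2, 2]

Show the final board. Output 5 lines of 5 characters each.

Answer: .....
.....
.....
..O..
.OX.X

Derivation:
Move 1: X drops in col 4, lands at row 4
Move 2: O drops in col 1, lands at row 4
Move 3: X drops in col 2, lands at row 4
Move 4: O drops in col 2, lands at row 3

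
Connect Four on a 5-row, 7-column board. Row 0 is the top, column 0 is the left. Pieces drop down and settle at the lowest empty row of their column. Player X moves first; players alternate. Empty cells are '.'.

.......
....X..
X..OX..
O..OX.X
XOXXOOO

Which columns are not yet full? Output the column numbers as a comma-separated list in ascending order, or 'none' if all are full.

Answer: 0,1,2,3,4,5,6

Derivation:
col 0: top cell = '.' → open
col 1: top cell = '.' → open
col 2: top cell = '.' → open
col 3: top cell = '.' → open
col 4: top cell = '.' → open
col 5: top cell = '.' → open
col 6: top cell = '.' → open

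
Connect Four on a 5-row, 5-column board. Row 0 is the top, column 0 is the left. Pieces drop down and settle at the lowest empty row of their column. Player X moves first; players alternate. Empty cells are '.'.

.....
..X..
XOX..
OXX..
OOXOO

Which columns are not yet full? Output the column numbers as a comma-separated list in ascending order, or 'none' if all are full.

Answer: 0,1,2,3,4

Derivation:
col 0: top cell = '.' → open
col 1: top cell = '.' → open
col 2: top cell = '.' → open
col 3: top cell = '.' → open
col 4: top cell = '.' → open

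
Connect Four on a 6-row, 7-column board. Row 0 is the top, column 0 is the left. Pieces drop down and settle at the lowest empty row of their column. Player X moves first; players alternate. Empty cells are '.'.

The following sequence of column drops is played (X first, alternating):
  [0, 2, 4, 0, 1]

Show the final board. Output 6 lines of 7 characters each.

Move 1: X drops in col 0, lands at row 5
Move 2: O drops in col 2, lands at row 5
Move 3: X drops in col 4, lands at row 5
Move 4: O drops in col 0, lands at row 4
Move 5: X drops in col 1, lands at row 5

Answer: .......
.......
.......
.......
O......
XXO.X..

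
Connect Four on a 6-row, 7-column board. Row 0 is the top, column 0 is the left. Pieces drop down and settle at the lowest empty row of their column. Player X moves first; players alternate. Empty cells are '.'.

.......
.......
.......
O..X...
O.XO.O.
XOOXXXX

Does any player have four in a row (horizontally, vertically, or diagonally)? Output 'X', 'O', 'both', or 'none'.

X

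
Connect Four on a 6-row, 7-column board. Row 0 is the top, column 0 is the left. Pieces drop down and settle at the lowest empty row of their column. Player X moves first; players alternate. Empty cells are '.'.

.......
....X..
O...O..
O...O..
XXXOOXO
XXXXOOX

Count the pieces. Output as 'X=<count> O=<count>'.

X=10 O=9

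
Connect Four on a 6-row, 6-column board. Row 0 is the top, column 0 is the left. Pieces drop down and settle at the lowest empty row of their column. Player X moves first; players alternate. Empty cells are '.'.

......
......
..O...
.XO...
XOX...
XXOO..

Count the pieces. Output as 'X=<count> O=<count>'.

X=5 O=5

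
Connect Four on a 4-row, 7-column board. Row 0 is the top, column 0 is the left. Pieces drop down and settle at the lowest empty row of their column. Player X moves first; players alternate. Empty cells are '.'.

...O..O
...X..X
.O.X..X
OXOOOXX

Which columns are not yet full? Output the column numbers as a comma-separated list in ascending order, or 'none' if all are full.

Answer: 0,1,2,4,5

Derivation:
col 0: top cell = '.' → open
col 1: top cell = '.' → open
col 2: top cell = '.' → open
col 3: top cell = 'O' → FULL
col 4: top cell = '.' → open
col 5: top cell = '.' → open
col 6: top cell = 'O' → FULL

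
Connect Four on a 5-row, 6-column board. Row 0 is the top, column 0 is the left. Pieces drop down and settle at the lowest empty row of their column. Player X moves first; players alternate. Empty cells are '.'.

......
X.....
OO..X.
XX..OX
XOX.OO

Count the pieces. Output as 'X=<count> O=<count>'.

X=7 O=6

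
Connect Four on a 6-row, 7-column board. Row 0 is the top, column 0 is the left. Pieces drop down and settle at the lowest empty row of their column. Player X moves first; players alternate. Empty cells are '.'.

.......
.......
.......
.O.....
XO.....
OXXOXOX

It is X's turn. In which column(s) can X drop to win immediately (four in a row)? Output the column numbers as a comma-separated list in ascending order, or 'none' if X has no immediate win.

Answer: none

Derivation:
col 0: drop X → no win
col 1: drop X → no win
col 2: drop X → no win
col 3: drop X → no win
col 4: drop X → no win
col 5: drop X → no win
col 6: drop X → no win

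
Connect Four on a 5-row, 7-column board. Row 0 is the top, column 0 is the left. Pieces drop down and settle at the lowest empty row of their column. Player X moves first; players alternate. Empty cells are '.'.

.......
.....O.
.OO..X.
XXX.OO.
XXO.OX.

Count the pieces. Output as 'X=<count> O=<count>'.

X=7 O=7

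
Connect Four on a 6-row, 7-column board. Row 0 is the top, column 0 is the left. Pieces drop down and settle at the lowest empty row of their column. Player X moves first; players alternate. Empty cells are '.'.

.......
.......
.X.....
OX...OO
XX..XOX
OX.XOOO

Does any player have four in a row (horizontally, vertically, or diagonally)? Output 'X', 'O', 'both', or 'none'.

X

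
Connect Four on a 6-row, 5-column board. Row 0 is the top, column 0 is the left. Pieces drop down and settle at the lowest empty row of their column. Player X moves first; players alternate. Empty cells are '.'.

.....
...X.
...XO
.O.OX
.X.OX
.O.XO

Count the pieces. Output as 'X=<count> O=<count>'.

X=6 O=6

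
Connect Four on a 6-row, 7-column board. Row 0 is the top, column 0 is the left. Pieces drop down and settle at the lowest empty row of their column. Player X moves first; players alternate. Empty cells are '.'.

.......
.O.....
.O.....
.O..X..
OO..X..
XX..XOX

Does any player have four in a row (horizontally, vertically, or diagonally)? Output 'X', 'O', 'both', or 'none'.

O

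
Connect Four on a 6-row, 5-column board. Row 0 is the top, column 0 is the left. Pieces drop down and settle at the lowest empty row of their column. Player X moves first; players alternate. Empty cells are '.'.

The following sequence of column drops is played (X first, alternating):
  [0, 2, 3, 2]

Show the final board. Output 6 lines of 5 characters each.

Answer: .....
.....
.....
.....
..O..
X.OX.

Derivation:
Move 1: X drops in col 0, lands at row 5
Move 2: O drops in col 2, lands at row 5
Move 3: X drops in col 3, lands at row 5
Move 4: O drops in col 2, lands at row 4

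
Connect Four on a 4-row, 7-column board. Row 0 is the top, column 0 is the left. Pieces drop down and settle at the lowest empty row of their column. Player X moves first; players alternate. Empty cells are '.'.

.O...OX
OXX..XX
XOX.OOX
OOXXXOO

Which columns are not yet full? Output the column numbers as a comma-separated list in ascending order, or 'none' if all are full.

Answer: 0,2,3,4

Derivation:
col 0: top cell = '.' → open
col 1: top cell = 'O' → FULL
col 2: top cell = '.' → open
col 3: top cell = '.' → open
col 4: top cell = '.' → open
col 5: top cell = 'O' → FULL
col 6: top cell = 'X' → FULL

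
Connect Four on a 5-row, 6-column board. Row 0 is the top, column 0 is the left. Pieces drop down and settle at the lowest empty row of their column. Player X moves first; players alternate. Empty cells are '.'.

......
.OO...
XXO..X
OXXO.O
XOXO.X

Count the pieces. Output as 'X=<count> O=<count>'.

X=8 O=8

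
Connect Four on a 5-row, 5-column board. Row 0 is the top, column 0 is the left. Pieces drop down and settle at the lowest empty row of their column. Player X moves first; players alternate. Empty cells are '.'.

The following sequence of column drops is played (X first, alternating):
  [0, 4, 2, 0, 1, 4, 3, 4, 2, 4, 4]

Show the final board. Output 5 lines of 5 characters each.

Answer: ....X
....O
....O
O.X.O
XXXXO

Derivation:
Move 1: X drops in col 0, lands at row 4
Move 2: O drops in col 4, lands at row 4
Move 3: X drops in col 2, lands at row 4
Move 4: O drops in col 0, lands at row 3
Move 5: X drops in col 1, lands at row 4
Move 6: O drops in col 4, lands at row 3
Move 7: X drops in col 3, lands at row 4
Move 8: O drops in col 4, lands at row 2
Move 9: X drops in col 2, lands at row 3
Move 10: O drops in col 4, lands at row 1
Move 11: X drops in col 4, lands at row 0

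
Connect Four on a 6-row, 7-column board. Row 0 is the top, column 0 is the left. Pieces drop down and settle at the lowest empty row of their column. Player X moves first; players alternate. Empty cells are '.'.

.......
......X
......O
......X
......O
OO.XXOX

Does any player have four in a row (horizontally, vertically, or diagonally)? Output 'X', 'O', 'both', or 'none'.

none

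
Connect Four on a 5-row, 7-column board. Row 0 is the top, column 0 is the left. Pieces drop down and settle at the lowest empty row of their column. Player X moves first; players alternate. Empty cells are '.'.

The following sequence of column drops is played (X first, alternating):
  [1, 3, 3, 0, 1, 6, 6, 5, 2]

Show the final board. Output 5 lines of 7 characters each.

Answer: .......
.......
.......
.X.X..X
OXXO.OO

Derivation:
Move 1: X drops in col 1, lands at row 4
Move 2: O drops in col 3, lands at row 4
Move 3: X drops in col 3, lands at row 3
Move 4: O drops in col 0, lands at row 4
Move 5: X drops in col 1, lands at row 3
Move 6: O drops in col 6, lands at row 4
Move 7: X drops in col 6, lands at row 3
Move 8: O drops in col 5, lands at row 4
Move 9: X drops in col 2, lands at row 4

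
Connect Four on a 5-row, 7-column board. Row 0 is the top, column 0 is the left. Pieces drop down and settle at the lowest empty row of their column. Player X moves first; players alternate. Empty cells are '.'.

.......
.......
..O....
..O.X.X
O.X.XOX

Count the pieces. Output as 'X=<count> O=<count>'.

X=5 O=4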